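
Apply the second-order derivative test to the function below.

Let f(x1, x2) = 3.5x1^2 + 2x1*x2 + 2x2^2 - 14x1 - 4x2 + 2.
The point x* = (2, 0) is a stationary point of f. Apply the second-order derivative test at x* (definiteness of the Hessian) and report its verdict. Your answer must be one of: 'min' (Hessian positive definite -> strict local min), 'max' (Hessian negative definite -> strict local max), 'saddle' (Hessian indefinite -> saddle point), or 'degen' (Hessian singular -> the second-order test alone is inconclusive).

Compute the Hessian H = grad^2 f:
  H = [[7, 2], [2, 4]]
Verify stationarity: grad f(x*) = H x* + g = (0, 0).
Eigenvalues of H: 3, 8.
Both eigenvalues > 0, so H is positive definite -> x* is a strict local min.

min


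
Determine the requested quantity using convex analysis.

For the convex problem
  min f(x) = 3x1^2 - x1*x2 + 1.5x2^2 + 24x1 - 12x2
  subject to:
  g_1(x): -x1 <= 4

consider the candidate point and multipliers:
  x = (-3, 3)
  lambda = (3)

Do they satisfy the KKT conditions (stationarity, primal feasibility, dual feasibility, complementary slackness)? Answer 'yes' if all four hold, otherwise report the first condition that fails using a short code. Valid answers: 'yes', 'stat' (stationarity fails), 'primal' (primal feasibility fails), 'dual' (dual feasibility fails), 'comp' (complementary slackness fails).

Gradient of f: grad f(x) = Q x + c = (3, 0)
Constraint values g_i(x) = a_i^T x - b_i:
  g_1((-3, 3)) = -1
Stationarity residual: grad f(x) + sum_i lambda_i a_i = (0, 0)
  -> stationarity OK
Primal feasibility (all g_i <= 0): OK
Dual feasibility (all lambda_i >= 0): OK
Complementary slackness (lambda_i * g_i(x) = 0 for all i): FAILS

Verdict: the first failing condition is complementary_slackness -> comp.

comp


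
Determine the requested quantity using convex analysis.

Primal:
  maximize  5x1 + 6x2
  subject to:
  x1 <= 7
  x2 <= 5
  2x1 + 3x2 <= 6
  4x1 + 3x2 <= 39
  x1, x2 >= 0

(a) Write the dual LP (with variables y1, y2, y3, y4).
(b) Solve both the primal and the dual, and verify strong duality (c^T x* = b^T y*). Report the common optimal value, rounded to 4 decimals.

The standard primal-dual pair for 'max c^T x s.t. A x <= b, x >= 0' is:
  Dual:  min b^T y  s.t.  A^T y >= c,  y >= 0.

So the dual LP is:
  minimize  7y1 + 5y2 + 6y3 + 39y4
  subject to:
    y1 + 2y3 + 4y4 >= 5
    y2 + 3y3 + 3y4 >= 6
    y1, y2, y3, y4 >= 0

Solving the primal: x* = (3, 0).
  primal value c^T x* = 15.
Solving the dual: y* = (0, 0, 2.5, 0).
  dual value b^T y* = 15.
Strong duality: c^T x* = b^T y*. Confirmed.

15


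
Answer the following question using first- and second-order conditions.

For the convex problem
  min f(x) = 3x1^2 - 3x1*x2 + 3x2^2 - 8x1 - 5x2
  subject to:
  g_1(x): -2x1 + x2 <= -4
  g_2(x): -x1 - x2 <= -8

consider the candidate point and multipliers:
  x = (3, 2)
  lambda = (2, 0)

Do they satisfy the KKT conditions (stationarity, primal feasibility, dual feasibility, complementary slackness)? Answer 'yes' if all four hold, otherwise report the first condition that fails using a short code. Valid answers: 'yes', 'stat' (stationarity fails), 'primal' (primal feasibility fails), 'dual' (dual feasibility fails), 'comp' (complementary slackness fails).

Gradient of f: grad f(x) = Q x + c = (4, -2)
Constraint values g_i(x) = a_i^T x - b_i:
  g_1((3, 2)) = 0
  g_2((3, 2)) = 3
Stationarity residual: grad f(x) + sum_i lambda_i a_i = (0, 0)
  -> stationarity OK
Primal feasibility (all g_i <= 0): FAILS
Dual feasibility (all lambda_i >= 0): OK
Complementary slackness (lambda_i * g_i(x) = 0 for all i): OK

Verdict: the first failing condition is primal_feasibility -> primal.

primal


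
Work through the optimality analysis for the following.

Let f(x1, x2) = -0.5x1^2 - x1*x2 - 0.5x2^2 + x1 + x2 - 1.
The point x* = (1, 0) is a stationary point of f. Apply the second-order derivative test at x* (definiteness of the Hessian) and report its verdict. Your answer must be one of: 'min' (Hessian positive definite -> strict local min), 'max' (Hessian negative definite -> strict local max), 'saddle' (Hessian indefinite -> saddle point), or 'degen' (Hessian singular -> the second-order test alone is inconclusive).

Compute the Hessian H = grad^2 f:
  H = [[-1, -1], [-1, -1]]
Verify stationarity: grad f(x*) = H x* + g = (0, 0).
Eigenvalues of H: -2, 0.
H has a zero eigenvalue (singular; negative semidefinite but not definite), so H is neither positive definite, negative definite, nor indefinite. The second-order test alone is inconclusive -> degen.
(Indeed, f is constant along the null direction of H through x*, so x* is not a strict local extremum.)

degen


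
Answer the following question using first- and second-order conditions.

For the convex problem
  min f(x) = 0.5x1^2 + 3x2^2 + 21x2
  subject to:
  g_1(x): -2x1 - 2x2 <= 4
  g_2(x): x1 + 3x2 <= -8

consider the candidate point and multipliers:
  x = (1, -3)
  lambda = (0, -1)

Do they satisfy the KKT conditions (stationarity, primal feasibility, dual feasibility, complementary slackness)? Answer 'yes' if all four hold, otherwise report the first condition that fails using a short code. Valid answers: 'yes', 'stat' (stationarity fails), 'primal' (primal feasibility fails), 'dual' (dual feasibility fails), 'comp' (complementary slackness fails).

Gradient of f: grad f(x) = Q x + c = (1, 3)
Constraint values g_i(x) = a_i^T x - b_i:
  g_1((1, -3)) = 0
  g_2((1, -3)) = 0
Stationarity residual: grad f(x) + sum_i lambda_i a_i = (0, 0)
  -> stationarity OK
Primal feasibility (all g_i <= 0): OK
Dual feasibility (all lambda_i >= 0): FAILS
Complementary slackness (lambda_i * g_i(x) = 0 for all i): OK

Verdict: the first failing condition is dual_feasibility -> dual.

dual


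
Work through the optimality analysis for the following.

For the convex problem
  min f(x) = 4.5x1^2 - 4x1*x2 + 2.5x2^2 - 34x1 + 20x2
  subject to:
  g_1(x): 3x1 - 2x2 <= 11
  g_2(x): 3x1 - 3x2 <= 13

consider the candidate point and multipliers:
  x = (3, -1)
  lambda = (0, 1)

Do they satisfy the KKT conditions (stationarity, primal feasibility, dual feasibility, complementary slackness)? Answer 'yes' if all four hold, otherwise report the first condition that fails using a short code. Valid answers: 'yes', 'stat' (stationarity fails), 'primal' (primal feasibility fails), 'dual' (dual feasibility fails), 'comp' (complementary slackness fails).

Gradient of f: grad f(x) = Q x + c = (-3, 3)
Constraint values g_i(x) = a_i^T x - b_i:
  g_1((3, -1)) = 0
  g_2((3, -1)) = -1
Stationarity residual: grad f(x) + sum_i lambda_i a_i = (0, 0)
  -> stationarity OK
Primal feasibility (all g_i <= 0): OK
Dual feasibility (all lambda_i >= 0): OK
Complementary slackness (lambda_i * g_i(x) = 0 for all i): FAILS

Verdict: the first failing condition is complementary_slackness -> comp.

comp


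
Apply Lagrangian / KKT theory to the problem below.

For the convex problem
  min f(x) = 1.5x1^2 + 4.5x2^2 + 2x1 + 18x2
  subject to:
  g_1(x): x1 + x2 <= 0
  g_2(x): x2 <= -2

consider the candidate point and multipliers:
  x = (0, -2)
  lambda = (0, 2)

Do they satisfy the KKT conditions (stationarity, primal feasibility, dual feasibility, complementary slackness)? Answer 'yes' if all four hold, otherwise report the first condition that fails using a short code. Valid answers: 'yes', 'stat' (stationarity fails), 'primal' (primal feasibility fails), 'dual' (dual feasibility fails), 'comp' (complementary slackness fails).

Gradient of f: grad f(x) = Q x + c = (2, 0)
Constraint values g_i(x) = a_i^T x - b_i:
  g_1((0, -2)) = -2
  g_2((0, -2)) = 0
Stationarity residual: grad f(x) + sum_i lambda_i a_i = (2, 2)
  -> stationarity FAILS
Primal feasibility (all g_i <= 0): OK
Dual feasibility (all lambda_i >= 0): OK
Complementary slackness (lambda_i * g_i(x) = 0 for all i): OK

Verdict: the first failing condition is stationarity -> stat.

stat


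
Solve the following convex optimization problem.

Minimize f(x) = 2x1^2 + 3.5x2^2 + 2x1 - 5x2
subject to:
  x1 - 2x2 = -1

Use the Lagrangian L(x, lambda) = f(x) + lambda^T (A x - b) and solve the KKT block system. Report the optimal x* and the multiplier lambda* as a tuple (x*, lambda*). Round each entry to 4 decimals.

Form the Lagrangian:
  L(x, lambda) = (1/2) x^T Q x + c^T x + lambda^T (A x - b)
Stationarity (grad_x L = 0): Q x + c + A^T lambda = 0.
Primal feasibility: A x = b.

This gives the KKT block system:
  [ Q   A^T ] [ x     ]   [-c ]
  [ A    0  ] [ lambda ] = [ b ]

Solving the linear system:
  x*      = (-0.2174, 0.3913)
  lambda* = (-1.1304)
  f(x*)   = -1.7609

x* = (-0.2174, 0.3913), lambda* = (-1.1304)


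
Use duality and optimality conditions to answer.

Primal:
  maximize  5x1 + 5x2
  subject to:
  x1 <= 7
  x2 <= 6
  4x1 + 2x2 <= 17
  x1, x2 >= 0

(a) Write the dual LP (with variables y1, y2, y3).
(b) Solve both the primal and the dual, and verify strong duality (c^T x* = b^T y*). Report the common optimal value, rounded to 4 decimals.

The standard primal-dual pair for 'max c^T x s.t. A x <= b, x >= 0' is:
  Dual:  min b^T y  s.t.  A^T y >= c,  y >= 0.

So the dual LP is:
  minimize  7y1 + 6y2 + 17y3
  subject to:
    y1 + 4y3 >= 5
    y2 + 2y3 >= 5
    y1, y2, y3 >= 0

Solving the primal: x* = (1.25, 6).
  primal value c^T x* = 36.25.
Solving the dual: y* = (0, 2.5, 1.25).
  dual value b^T y* = 36.25.
Strong duality: c^T x* = b^T y*. Confirmed.

36.25


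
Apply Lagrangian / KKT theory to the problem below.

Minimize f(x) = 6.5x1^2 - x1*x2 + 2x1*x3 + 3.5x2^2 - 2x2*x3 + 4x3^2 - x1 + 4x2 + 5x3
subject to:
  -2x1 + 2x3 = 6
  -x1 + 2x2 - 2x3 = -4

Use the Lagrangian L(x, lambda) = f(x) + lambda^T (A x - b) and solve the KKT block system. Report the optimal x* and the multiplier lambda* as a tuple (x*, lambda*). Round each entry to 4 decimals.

Form the Lagrangian:
  L(x, lambda) = (1/2) x^T Q x + c^T x + lambda^T (A x - b)
Stationarity (grad_x L = 0): Q x + c + A^T lambda = 0.
Primal feasibility: A x = b.

This gives the KKT block system:
  [ Q   A^T ] [ x     ]   [-c ]
  [ A    0  ] [ lambda ] = [ b ]

Solving the linear system:
  x*      = (-1.2126, -0.8189, 1.7874)
  lambda* = (-7.2087, 2.0472)
  f(x*)   = 29.1575

x* = (-1.2126, -0.8189, 1.7874), lambda* = (-7.2087, 2.0472)


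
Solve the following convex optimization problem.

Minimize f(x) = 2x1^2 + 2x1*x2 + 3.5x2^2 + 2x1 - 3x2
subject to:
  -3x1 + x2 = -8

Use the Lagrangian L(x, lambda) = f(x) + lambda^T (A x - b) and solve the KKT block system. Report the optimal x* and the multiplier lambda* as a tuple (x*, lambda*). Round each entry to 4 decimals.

Form the Lagrangian:
  L(x, lambda) = (1/2) x^T Q x + c^T x + lambda^T (A x - b)
Stationarity (grad_x L = 0): Q x + c + A^T lambda = 0.
Primal feasibility: A x = b.

This gives the KKT block system:
  [ Q   A^T ] [ x     ]   [-c ]
  [ A    0  ] [ lambda ] = [ b ]

Solving the linear system:
  x*      = (2.4177, -0.7468)
  lambda* = (3.3924)
  f(x*)   = 17.1076

x* = (2.4177, -0.7468), lambda* = (3.3924)


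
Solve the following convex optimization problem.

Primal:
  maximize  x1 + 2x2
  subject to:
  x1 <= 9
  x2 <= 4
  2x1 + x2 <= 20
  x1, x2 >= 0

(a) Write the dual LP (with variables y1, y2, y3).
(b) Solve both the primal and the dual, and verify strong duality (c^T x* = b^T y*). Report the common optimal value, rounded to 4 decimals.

The standard primal-dual pair for 'max c^T x s.t. A x <= b, x >= 0' is:
  Dual:  min b^T y  s.t.  A^T y >= c,  y >= 0.

So the dual LP is:
  minimize  9y1 + 4y2 + 20y3
  subject to:
    y1 + 2y3 >= 1
    y2 + y3 >= 2
    y1, y2, y3 >= 0

Solving the primal: x* = (8, 4).
  primal value c^T x* = 16.
Solving the dual: y* = (0, 1.5, 0.5).
  dual value b^T y* = 16.
Strong duality: c^T x* = b^T y*. Confirmed.

16


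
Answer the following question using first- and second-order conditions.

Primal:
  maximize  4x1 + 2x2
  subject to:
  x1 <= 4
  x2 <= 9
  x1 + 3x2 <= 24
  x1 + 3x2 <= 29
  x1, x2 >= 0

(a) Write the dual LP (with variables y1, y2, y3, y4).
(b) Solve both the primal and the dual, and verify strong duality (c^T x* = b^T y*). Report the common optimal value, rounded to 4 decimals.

The standard primal-dual pair for 'max c^T x s.t. A x <= b, x >= 0' is:
  Dual:  min b^T y  s.t.  A^T y >= c,  y >= 0.

So the dual LP is:
  minimize  4y1 + 9y2 + 24y3 + 29y4
  subject to:
    y1 + y3 + y4 >= 4
    y2 + 3y3 + 3y4 >= 2
    y1, y2, y3, y4 >= 0

Solving the primal: x* = (4, 6.6667).
  primal value c^T x* = 29.3333.
Solving the dual: y* = (3.3333, 0, 0.6667, 0).
  dual value b^T y* = 29.3333.
Strong duality: c^T x* = b^T y*. Confirmed.

29.3333


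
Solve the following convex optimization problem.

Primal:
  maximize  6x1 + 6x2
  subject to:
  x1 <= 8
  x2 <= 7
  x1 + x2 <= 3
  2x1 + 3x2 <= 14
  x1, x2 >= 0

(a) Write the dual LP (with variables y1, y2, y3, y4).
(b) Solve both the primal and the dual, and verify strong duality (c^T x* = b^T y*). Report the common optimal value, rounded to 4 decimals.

The standard primal-dual pair for 'max c^T x s.t. A x <= b, x >= 0' is:
  Dual:  min b^T y  s.t.  A^T y >= c,  y >= 0.

So the dual LP is:
  minimize  8y1 + 7y2 + 3y3 + 14y4
  subject to:
    y1 + y3 + 2y4 >= 6
    y2 + y3 + 3y4 >= 6
    y1, y2, y3, y4 >= 0

Solving the primal: x* = (3, 0).
  primal value c^T x* = 18.
Solving the dual: y* = (0, 0, 6, 0).
  dual value b^T y* = 18.
Strong duality: c^T x* = b^T y*. Confirmed.

18


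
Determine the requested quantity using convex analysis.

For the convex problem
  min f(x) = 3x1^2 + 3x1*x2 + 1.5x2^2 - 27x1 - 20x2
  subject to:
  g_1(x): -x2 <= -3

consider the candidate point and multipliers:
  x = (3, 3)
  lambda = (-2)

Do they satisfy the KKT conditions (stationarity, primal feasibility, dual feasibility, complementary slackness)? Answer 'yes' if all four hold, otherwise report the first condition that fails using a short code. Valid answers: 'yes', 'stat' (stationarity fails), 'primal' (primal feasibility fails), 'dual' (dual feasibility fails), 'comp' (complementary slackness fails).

Gradient of f: grad f(x) = Q x + c = (0, -2)
Constraint values g_i(x) = a_i^T x - b_i:
  g_1((3, 3)) = 0
Stationarity residual: grad f(x) + sum_i lambda_i a_i = (0, 0)
  -> stationarity OK
Primal feasibility (all g_i <= 0): OK
Dual feasibility (all lambda_i >= 0): FAILS
Complementary slackness (lambda_i * g_i(x) = 0 for all i): OK

Verdict: the first failing condition is dual_feasibility -> dual.

dual


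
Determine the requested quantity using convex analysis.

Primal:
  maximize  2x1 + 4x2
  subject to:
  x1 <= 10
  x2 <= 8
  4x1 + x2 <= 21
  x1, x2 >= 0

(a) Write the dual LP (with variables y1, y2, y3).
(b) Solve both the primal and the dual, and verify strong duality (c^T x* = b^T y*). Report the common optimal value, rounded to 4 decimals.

The standard primal-dual pair for 'max c^T x s.t. A x <= b, x >= 0' is:
  Dual:  min b^T y  s.t.  A^T y >= c,  y >= 0.

So the dual LP is:
  minimize  10y1 + 8y2 + 21y3
  subject to:
    y1 + 4y3 >= 2
    y2 + y3 >= 4
    y1, y2, y3 >= 0

Solving the primal: x* = (3.25, 8).
  primal value c^T x* = 38.5.
Solving the dual: y* = (0, 3.5, 0.5).
  dual value b^T y* = 38.5.
Strong duality: c^T x* = b^T y*. Confirmed.

38.5


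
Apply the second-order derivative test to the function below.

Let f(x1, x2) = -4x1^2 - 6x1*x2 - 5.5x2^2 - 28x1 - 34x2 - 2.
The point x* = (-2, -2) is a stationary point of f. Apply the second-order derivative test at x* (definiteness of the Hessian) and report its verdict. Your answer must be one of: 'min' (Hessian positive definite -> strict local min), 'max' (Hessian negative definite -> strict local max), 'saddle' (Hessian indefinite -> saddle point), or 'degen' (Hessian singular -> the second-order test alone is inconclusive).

Compute the Hessian H = grad^2 f:
  H = [[-8, -6], [-6, -11]]
Verify stationarity: grad f(x*) = H x* + g = (0, 0).
Eigenvalues of H: -15.6847, -3.3153.
Both eigenvalues < 0, so H is negative definite -> x* is a strict local max.

max


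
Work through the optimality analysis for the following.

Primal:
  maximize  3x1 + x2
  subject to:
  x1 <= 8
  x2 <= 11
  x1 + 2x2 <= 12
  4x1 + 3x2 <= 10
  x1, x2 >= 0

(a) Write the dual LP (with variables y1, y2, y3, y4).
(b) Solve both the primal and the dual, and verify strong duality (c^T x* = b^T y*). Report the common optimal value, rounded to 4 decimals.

The standard primal-dual pair for 'max c^T x s.t. A x <= b, x >= 0' is:
  Dual:  min b^T y  s.t.  A^T y >= c,  y >= 0.

So the dual LP is:
  minimize  8y1 + 11y2 + 12y3 + 10y4
  subject to:
    y1 + y3 + 4y4 >= 3
    y2 + 2y3 + 3y4 >= 1
    y1, y2, y3, y4 >= 0

Solving the primal: x* = (2.5, 0).
  primal value c^T x* = 7.5.
Solving the dual: y* = (0, 0, 0, 0.75).
  dual value b^T y* = 7.5.
Strong duality: c^T x* = b^T y*. Confirmed.

7.5


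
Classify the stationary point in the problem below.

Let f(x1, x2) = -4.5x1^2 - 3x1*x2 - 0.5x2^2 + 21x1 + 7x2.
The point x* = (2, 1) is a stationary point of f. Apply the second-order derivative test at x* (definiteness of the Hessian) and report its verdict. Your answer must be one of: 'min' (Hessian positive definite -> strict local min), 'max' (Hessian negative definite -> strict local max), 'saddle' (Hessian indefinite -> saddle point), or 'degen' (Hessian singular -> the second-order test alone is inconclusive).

Compute the Hessian H = grad^2 f:
  H = [[-9, -3], [-3, -1]]
Verify stationarity: grad f(x*) = H x* + g = (0, 0).
Eigenvalues of H: -10, 0.
H has a zero eigenvalue (singular; negative semidefinite but not definite), so H is neither positive definite, negative definite, nor indefinite. The second-order test alone is inconclusive -> degen.
(Indeed, f is constant along the null direction of H through x*, so x* is not a strict local extremum.)

degen


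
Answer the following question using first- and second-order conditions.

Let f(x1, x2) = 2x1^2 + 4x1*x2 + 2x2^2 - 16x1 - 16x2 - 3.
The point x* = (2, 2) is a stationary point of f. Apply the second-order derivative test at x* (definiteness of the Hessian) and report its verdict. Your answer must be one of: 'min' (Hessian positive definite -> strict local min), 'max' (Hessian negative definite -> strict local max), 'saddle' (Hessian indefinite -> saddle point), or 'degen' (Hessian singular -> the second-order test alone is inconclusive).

Compute the Hessian H = grad^2 f:
  H = [[4, 4], [4, 4]]
Verify stationarity: grad f(x*) = H x* + g = (0, 0).
Eigenvalues of H: 0, 8.
H has a zero eigenvalue (singular; positive semidefinite but not definite), so H is neither positive definite, negative definite, nor indefinite. The second-order test alone is inconclusive -> degen.
(Indeed, f is constant along the null direction of H through x*, so x* is not a strict local extremum.)

degen


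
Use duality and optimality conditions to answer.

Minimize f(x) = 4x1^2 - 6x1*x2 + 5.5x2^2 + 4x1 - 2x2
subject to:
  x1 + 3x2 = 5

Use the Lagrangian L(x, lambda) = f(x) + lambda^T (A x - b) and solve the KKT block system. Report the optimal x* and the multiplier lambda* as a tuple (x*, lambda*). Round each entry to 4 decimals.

Form the Lagrangian:
  L(x, lambda) = (1/2) x^T Q x + c^T x + lambda^T (A x - b)
Stationarity (grad_x L = 0): Q x + c + A^T lambda = 0.
Primal feasibility: A x = b.

This gives the KKT block system:
  [ Q   A^T ] [ x     ]   [-c ]
  [ A    0  ] [ lambda ] = [ b ]

Solving the linear system:
  x*      = (0.8655, 1.3782)
  lambda* = (-2.6555)
  f(x*)   = 6.9916

x* = (0.8655, 1.3782), lambda* = (-2.6555)


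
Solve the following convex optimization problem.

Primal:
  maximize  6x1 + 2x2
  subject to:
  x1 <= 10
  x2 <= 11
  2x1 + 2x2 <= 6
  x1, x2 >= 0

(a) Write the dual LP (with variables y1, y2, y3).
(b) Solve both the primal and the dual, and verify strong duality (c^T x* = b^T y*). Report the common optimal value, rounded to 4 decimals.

The standard primal-dual pair for 'max c^T x s.t. A x <= b, x >= 0' is:
  Dual:  min b^T y  s.t.  A^T y >= c,  y >= 0.

So the dual LP is:
  minimize  10y1 + 11y2 + 6y3
  subject to:
    y1 + 2y3 >= 6
    y2 + 2y3 >= 2
    y1, y2, y3 >= 0

Solving the primal: x* = (3, 0).
  primal value c^T x* = 18.
Solving the dual: y* = (0, 0, 3).
  dual value b^T y* = 18.
Strong duality: c^T x* = b^T y*. Confirmed.

18


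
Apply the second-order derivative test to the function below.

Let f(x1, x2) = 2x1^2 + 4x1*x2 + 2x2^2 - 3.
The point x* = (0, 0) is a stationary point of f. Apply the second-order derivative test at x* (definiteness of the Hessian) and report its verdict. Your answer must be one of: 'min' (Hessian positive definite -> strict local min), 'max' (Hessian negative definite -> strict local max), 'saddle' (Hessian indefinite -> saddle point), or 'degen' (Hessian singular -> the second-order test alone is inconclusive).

Compute the Hessian H = grad^2 f:
  H = [[4, 4], [4, 4]]
Verify stationarity: grad f(x*) = H x* + g = (0, 0).
Eigenvalues of H: 0, 8.
H has a zero eigenvalue (singular; positive semidefinite but not definite), so H is neither positive definite, negative definite, nor indefinite. The second-order test alone is inconclusive -> degen.
(Indeed, f is constant along the null direction of H through x*, so x* is not a strict local extremum.)

degen


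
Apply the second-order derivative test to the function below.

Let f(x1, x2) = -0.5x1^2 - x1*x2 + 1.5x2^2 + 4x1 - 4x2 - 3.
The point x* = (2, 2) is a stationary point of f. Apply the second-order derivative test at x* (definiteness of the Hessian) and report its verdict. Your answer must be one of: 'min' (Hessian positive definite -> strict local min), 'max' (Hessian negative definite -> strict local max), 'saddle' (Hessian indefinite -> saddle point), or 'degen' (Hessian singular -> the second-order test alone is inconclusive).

Compute the Hessian H = grad^2 f:
  H = [[-1, -1], [-1, 3]]
Verify stationarity: grad f(x*) = H x* + g = (0, 0).
Eigenvalues of H: -1.2361, 3.2361.
Eigenvalues have mixed signs, so H is indefinite -> x* is a saddle point.

saddle


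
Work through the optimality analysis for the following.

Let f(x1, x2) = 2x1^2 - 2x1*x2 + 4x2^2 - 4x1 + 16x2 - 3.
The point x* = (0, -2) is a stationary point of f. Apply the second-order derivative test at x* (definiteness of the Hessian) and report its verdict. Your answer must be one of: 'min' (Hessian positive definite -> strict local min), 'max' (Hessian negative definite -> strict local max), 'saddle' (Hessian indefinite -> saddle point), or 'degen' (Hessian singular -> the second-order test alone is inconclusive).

Compute the Hessian H = grad^2 f:
  H = [[4, -2], [-2, 8]]
Verify stationarity: grad f(x*) = H x* + g = (0, 0).
Eigenvalues of H: 3.1716, 8.8284.
Both eigenvalues > 0, so H is positive definite -> x* is a strict local min.

min


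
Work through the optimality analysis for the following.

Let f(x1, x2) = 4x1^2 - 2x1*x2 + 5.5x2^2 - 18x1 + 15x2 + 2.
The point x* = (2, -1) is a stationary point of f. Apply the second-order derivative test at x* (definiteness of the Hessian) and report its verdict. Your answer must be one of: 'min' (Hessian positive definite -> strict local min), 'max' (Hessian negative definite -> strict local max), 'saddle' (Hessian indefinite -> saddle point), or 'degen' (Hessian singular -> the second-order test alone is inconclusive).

Compute the Hessian H = grad^2 f:
  H = [[8, -2], [-2, 11]]
Verify stationarity: grad f(x*) = H x* + g = (0, 0).
Eigenvalues of H: 7, 12.
Both eigenvalues > 0, so H is positive definite -> x* is a strict local min.

min


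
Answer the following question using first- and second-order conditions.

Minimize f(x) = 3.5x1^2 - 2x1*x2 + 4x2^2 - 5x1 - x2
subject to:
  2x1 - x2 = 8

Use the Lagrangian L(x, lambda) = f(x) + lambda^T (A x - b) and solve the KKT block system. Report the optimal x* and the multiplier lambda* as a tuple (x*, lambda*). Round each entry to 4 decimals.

Form the Lagrangian:
  L(x, lambda) = (1/2) x^T Q x + c^T x + lambda^T (A x - b)
Stationarity (grad_x L = 0): Q x + c + A^T lambda = 0.
Primal feasibility: A x = b.

This gives the KKT block system:
  [ Q   A^T ] [ x     ]   [-c ]
  [ A    0  ] [ lambda ] = [ b ]

Solving the linear system:
  x*      = (3.8387, -0.3226)
  lambda* = (-11.2581)
  f(x*)   = 35.5968

x* = (3.8387, -0.3226), lambda* = (-11.2581)


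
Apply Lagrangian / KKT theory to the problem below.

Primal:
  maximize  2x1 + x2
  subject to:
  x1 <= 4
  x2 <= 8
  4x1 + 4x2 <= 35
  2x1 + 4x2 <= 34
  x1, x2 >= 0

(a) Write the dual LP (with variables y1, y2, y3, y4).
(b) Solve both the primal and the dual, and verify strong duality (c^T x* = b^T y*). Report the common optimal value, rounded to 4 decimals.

The standard primal-dual pair for 'max c^T x s.t. A x <= b, x >= 0' is:
  Dual:  min b^T y  s.t.  A^T y >= c,  y >= 0.

So the dual LP is:
  minimize  4y1 + 8y2 + 35y3 + 34y4
  subject to:
    y1 + 4y3 + 2y4 >= 2
    y2 + 4y3 + 4y4 >= 1
    y1, y2, y3, y4 >= 0

Solving the primal: x* = (4, 4.75).
  primal value c^T x* = 12.75.
Solving the dual: y* = (1, 0, 0.25, 0).
  dual value b^T y* = 12.75.
Strong duality: c^T x* = b^T y*. Confirmed.

12.75


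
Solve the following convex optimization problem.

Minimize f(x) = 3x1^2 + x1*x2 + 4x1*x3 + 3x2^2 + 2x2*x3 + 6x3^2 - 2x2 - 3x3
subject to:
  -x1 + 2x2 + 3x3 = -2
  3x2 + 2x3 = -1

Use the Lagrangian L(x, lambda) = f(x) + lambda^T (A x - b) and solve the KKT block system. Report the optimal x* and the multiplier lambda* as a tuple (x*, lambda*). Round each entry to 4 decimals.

Form the Lagrangian:
  L(x, lambda) = (1/2) x^T Q x + c^T x + lambda^T (A x - b)
Stationarity (grad_x L = 0): Q x + c + A^T lambda = 0.
Primal feasibility: A x = b.

This gives the KKT block system:
  [ Q   A^T ] [ x     ]   [-c ]
  [ A    0  ] [ lambda ] = [ b ]

Solving the linear system:
  x*      = (0.6536, -0.0615, -0.4078)
  lambda* = (2.2291, -0.6425)
  f(x*)   = 2.581

x* = (0.6536, -0.0615, -0.4078), lambda* = (2.2291, -0.6425)


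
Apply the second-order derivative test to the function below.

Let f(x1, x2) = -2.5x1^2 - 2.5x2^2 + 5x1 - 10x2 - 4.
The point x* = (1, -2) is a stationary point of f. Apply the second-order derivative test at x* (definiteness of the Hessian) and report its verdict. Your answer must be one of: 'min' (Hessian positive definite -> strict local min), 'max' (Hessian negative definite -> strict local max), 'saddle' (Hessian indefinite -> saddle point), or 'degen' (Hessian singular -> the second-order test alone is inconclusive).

Compute the Hessian H = grad^2 f:
  H = [[-5, 0], [0, -5]]
Verify stationarity: grad f(x*) = H x* + g = (0, 0).
Eigenvalues of H: -5, -5.
Both eigenvalues < 0, so H is negative definite -> x* is a strict local max.

max


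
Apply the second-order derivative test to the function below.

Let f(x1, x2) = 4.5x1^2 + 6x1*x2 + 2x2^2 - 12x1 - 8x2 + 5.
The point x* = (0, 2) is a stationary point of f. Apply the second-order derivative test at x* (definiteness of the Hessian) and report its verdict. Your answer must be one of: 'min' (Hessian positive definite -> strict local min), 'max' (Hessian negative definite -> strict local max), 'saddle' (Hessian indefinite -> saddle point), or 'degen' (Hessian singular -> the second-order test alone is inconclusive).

Compute the Hessian H = grad^2 f:
  H = [[9, 6], [6, 4]]
Verify stationarity: grad f(x*) = H x* + g = (0, 0).
Eigenvalues of H: 0, 13.
H has a zero eigenvalue (singular; positive semidefinite but not definite), so H is neither positive definite, negative definite, nor indefinite. The second-order test alone is inconclusive -> degen.
(Indeed, f is constant along the null direction of H through x*, so x* is not a strict local extremum.)

degen


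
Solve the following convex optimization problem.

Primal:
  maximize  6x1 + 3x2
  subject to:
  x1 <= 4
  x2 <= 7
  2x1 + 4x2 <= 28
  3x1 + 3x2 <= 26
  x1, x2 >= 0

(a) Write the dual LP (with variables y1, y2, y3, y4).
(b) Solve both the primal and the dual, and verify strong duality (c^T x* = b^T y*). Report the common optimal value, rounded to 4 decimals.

The standard primal-dual pair for 'max c^T x s.t. A x <= b, x >= 0' is:
  Dual:  min b^T y  s.t.  A^T y >= c,  y >= 0.

So the dual LP is:
  minimize  4y1 + 7y2 + 28y3 + 26y4
  subject to:
    y1 + 2y3 + 3y4 >= 6
    y2 + 4y3 + 3y4 >= 3
    y1, y2, y3, y4 >= 0

Solving the primal: x* = (4, 4.6667).
  primal value c^T x* = 38.
Solving the dual: y* = (3, 0, 0, 1).
  dual value b^T y* = 38.
Strong duality: c^T x* = b^T y*. Confirmed.

38


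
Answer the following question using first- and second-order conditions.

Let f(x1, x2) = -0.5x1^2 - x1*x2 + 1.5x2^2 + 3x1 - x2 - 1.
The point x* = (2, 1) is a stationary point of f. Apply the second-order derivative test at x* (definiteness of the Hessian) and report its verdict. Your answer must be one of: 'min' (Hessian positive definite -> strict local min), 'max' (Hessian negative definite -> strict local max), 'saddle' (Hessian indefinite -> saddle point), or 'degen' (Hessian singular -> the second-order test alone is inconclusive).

Compute the Hessian H = grad^2 f:
  H = [[-1, -1], [-1, 3]]
Verify stationarity: grad f(x*) = H x* + g = (0, 0).
Eigenvalues of H: -1.2361, 3.2361.
Eigenvalues have mixed signs, so H is indefinite -> x* is a saddle point.

saddle


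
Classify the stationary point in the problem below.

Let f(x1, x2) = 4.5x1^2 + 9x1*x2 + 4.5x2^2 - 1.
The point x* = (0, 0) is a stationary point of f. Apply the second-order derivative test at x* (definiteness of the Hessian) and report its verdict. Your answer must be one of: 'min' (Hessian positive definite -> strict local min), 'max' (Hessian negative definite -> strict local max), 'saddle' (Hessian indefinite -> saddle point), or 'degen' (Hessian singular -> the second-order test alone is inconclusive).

Compute the Hessian H = grad^2 f:
  H = [[9, 9], [9, 9]]
Verify stationarity: grad f(x*) = H x* + g = (0, 0).
Eigenvalues of H: 0, 18.
H has a zero eigenvalue (singular; positive semidefinite but not definite), so H is neither positive definite, negative definite, nor indefinite. The second-order test alone is inconclusive -> degen.
(Indeed, f is constant along the null direction of H through x*, so x* is not a strict local extremum.)

degen


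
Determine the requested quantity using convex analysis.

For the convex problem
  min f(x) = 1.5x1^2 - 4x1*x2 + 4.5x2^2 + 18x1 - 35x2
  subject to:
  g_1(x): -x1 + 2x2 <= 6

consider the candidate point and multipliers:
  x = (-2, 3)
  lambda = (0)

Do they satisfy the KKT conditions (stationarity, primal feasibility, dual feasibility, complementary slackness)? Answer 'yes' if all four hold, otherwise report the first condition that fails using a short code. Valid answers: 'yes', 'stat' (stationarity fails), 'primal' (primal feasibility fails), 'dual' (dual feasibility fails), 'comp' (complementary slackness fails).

Gradient of f: grad f(x) = Q x + c = (0, 0)
Constraint values g_i(x) = a_i^T x - b_i:
  g_1((-2, 3)) = 2
Stationarity residual: grad f(x) + sum_i lambda_i a_i = (0, 0)
  -> stationarity OK
Primal feasibility (all g_i <= 0): FAILS
Dual feasibility (all lambda_i >= 0): OK
Complementary slackness (lambda_i * g_i(x) = 0 for all i): OK

Verdict: the first failing condition is primal_feasibility -> primal.

primal


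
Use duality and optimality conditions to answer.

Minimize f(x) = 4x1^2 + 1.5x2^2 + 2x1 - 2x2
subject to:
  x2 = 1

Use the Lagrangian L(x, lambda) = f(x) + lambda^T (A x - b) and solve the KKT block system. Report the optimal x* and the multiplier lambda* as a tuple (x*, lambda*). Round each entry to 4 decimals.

Form the Lagrangian:
  L(x, lambda) = (1/2) x^T Q x + c^T x + lambda^T (A x - b)
Stationarity (grad_x L = 0): Q x + c + A^T lambda = 0.
Primal feasibility: A x = b.

This gives the KKT block system:
  [ Q   A^T ] [ x     ]   [-c ]
  [ A    0  ] [ lambda ] = [ b ]

Solving the linear system:
  x*      = (-0.25, 1)
  lambda* = (-1)
  f(x*)   = -0.75

x* = (-0.25, 1), lambda* = (-1)


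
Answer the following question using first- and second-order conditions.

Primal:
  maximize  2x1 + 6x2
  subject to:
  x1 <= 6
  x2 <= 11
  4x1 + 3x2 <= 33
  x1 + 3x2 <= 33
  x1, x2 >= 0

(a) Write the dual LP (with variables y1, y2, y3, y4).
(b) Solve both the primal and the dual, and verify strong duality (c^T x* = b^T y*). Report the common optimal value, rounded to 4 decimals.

The standard primal-dual pair for 'max c^T x s.t. A x <= b, x >= 0' is:
  Dual:  min b^T y  s.t.  A^T y >= c,  y >= 0.

So the dual LP is:
  minimize  6y1 + 11y2 + 33y3 + 33y4
  subject to:
    y1 + 4y3 + y4 >= 2
    y2 + 3y3 + 3y4 >= 6
    y1, y2, y3, y4 >= 0

Solving the primal: x* = (0, 11).
  primal value c^T x* = 66.
Solving the dual: y* = (0, 4.5, 0.5, 0).
  dual value b^T y* = 66.
Strong duality: c^T x* = b^T y*. Confirmed.

66


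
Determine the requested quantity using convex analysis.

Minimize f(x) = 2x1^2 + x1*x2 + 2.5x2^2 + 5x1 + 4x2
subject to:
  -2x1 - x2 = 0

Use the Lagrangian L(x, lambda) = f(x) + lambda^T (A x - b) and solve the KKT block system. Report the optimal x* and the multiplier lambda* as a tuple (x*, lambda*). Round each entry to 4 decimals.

Form the Lagrangian:
  L(x, lambda) = (1/2) x^T Q x + c^T x + lambda^T (A x - b)
Stationarity (grad_x L = 0): Q x + c + A^T lambda = 0.
Primal feasibility: A x = b.

This gives the KKT block system:
  [ Q   A^T ] [ x     ]   [-c ]
  [ A    0  ] [ lambda ] = [ b ]

Solving the linear system:
  x*      = (0.15, -0.3)
  lambda* = (2.65)
  f(x*)   = -0.225

x* = (0.15, -0.3), lambda* = (2.65)


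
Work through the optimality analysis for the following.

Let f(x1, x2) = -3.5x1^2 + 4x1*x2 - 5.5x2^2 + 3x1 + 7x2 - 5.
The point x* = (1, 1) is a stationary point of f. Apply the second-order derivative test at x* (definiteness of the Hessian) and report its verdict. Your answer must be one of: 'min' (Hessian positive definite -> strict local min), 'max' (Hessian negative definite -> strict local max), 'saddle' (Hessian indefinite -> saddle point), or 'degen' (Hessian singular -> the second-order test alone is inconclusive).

Compute the Hessian H = grad^2 f:
  H = [[-7, 4], [4, -11]]
Verify stationarity: grad f(x*) = H x* + g = (0, 0).
Eigenvalues of H: -13.4721, -4.5279.
Both eigenvalues < 0, so H is negative definite -> x* is a strict local max.

max


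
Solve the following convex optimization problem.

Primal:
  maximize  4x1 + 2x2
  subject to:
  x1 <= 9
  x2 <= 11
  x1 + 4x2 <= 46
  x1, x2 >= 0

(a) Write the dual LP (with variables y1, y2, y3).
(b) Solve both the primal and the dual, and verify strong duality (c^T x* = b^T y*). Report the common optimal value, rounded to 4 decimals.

The standard primal-dual pair for 'max c^T x s.t. A x <= b, x >= 0' is:
  Dual:  min b^T y  s.t.  A^T y >= c,  y >= 0.

So the dual LP is:
  minimize  9y1 + 11y2 + 46y3
  subject to:
    y1 + y3 >= 4
    y2 + 4y3 >= 2
    y1, y2, y3 >= 0

Solving the primal: x* = (9, 9.25).
  primal value c^T x* = 54.5.
Solving the dual: y* = (3.5, 0, 0.5).
  dual value b^T y* = 54.5.
Strong duality: c^T x* = b^T y*. Confirmed.

54.5


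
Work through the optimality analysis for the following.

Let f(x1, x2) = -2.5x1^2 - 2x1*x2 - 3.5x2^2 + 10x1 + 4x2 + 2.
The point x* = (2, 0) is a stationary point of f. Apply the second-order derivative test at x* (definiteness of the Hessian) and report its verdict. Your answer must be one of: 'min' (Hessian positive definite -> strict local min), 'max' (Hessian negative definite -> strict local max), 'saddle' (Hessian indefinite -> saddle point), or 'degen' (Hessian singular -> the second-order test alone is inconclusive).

Compute the Hessian H = grad^2 f:
  H = [[-5, -2], [-2, -7]]
Verify stationarity: grad f(x*) = H x* + g = (0, 0).
Eigenvalues of H: -8.2361, -3.7639.
Both eigenvalues < 0, so H is negative definite -> x* is a strict local max.

max


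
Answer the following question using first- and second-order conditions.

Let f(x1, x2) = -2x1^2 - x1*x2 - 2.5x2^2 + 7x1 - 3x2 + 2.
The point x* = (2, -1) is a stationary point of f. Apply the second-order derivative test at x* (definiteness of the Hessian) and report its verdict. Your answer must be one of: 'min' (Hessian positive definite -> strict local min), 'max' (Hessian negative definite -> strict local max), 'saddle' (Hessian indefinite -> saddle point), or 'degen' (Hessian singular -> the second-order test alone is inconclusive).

Compute the Hessian H = grad^2 f:
  H = [[-4, -1], [-1, -5]]
Verify stationarity: grad f(x*) = H x* + g = (0, 0).
Eigenvalues of H: -5.618, -3.382.
Both eigenvalues < 0, so H is negative definite -> x* is a strict local max.

max


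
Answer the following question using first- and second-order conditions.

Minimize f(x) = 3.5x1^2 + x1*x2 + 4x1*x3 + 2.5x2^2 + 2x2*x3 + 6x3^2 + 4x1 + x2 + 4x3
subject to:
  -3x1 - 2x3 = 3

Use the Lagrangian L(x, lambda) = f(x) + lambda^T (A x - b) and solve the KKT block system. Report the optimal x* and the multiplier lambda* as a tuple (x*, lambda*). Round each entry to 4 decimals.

Form the Lagrangian:
  L(x, lambda) = (1/2) x^T Q x + c^T x + lambda^T (A x - b)
Stationarity (grad_x L = 0): Q x + c + A^T lambda = 0.
Primal feasibility: A x = b.

This gives the KKT block system:
  [ Q   A^T ] [ x     ]   [-c ]
  [ A    0  ] [ lambda ] = [ b ]

Solving the linear system:
  x*      = (-0.8585, 0.0566, -0.2123)
  lambda* = (-0.934)
  f(x*)   = -0.7123

x* = (-0.8585, 0.0566, -0.2123), lambda* = (-0.934)


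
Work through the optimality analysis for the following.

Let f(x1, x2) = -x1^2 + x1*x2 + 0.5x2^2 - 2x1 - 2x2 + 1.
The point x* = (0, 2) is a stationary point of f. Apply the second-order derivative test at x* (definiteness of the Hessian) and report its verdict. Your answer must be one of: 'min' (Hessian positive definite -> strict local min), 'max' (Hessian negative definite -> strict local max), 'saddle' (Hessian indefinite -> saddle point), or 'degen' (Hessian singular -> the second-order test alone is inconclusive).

Compute the Hessian H = grad^2 f:
  H = [[-2, 1], [1, 1]]
Verify stationarity: grad f(x*) = H x* + g = (0, 0).
Eigenvalues of H: -2.3028, 1.3028.
Eigenvalues have mixed signs, so H is indefinite -> x* is a saddle point.

saddle


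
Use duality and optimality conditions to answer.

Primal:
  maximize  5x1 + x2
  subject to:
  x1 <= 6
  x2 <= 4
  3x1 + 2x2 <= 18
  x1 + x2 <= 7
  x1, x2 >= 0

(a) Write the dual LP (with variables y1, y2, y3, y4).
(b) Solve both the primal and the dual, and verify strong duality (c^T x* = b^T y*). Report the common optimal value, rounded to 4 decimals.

The standard primal-dual pair for 'max c^T x s.t. A x <= b, x >= 0' is:
  Dual:  min b^T y  s.t.  A^T y >= c,  y >= 0.

So the dual LP is:
  minimize  6y1 + 4y2 + 18y3 + 7y4
  subject to:
    y1 + 3y3 + y4 >= 5
    y2 + 2y3 + y4 >= 1
    y1, y2, y3, y4 >= 0

Solving the primal: x* = (6, 0).
  primal value c^T x* = 30.
Solving the dual: y* = (0, 0, 1.6667, 0).
  dual value b^T y* = 30.
Strong duality: c^T x* = b^T y*. Confirmed.

30


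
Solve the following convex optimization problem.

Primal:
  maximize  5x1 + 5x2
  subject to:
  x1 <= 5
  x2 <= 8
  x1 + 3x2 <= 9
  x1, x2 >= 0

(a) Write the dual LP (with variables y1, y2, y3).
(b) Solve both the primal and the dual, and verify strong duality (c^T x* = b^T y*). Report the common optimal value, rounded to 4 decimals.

The standard primal-dual pair for 'max c^T x s.t. A x <= b, x >= 0' is:
  Dual:  min b^T y  s.t.  A^T y >= c,  y >= 0.

So the dual LP is:
  minimize  5y1 + 8y2 + 9y3
  subject to:
    y1 + y3 >= 5
    y2 + 3y3 >= 5
    y1, y2, y3 >= 0

Solving the primal: x* = (5, 1.3333).
  primal value c^T x* = 31.6667.
Solving the dual: y* = (3.3333, 0, 1.6667).
  dual value b^T y* = 31.6667.
Strong duality: c^T x* = b^T y*. Confirmed.

31.6667


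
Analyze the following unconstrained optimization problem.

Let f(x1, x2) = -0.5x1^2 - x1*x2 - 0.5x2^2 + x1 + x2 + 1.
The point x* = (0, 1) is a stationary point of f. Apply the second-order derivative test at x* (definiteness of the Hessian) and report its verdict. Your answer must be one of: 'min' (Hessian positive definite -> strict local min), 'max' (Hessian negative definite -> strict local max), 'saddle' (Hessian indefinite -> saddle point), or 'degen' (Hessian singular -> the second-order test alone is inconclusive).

Compute the Hessian H = grad^2 f:
  H = [[-1, -1], [-1, -1]]
Verify stationarity: grad f(x*) = H x* + g = (0, 0).
Eigenvalues of H: -2, 0.
H has a zero eigenvalue (singular; negative semidefinite but not definite), so H is neither positive definite, negative definite, nor indefinite. The second-order test alone is inconclusive -> degen.
(Indeed, f is constant along the null direction of H through x*, so x* is not a strict local extremum.)

degen
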